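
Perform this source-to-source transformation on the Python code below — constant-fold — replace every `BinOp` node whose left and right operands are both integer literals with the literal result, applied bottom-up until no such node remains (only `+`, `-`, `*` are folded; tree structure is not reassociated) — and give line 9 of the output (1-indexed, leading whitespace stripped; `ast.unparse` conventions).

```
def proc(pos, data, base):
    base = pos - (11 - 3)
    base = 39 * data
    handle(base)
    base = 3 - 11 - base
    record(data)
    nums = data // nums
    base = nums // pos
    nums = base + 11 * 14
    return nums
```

Transformed code:
def proc(pos, data, base):
    base = pos - 8
    base = 39 * data
    handle(base)
    base = -8 - base
    record(data)
    nums = data // nums
    base = nums // pos
    nums = base + 154
    return nums

nums = base + 154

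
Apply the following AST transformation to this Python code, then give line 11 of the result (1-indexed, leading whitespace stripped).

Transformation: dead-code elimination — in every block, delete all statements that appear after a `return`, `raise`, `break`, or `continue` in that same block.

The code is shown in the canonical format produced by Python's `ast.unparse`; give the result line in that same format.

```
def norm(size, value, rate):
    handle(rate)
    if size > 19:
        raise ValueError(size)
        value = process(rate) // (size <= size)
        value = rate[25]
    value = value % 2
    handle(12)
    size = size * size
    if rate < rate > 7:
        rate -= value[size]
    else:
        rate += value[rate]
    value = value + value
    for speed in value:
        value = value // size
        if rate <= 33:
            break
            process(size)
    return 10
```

Transformed code:
def norm(size, value, rate):
    handle(rate)
    if size > 19:
        raise ValueError(size)
    value = value % 2
    handle(12)
    size = size * size
    if rate < rate > 7:
        rate -= value[size]
    else:
        rate += value[rate]
    value = value + value
    for speed in value:
        value = value // size
        if rate <= 33:
            break
    return 10

rate += value[rate]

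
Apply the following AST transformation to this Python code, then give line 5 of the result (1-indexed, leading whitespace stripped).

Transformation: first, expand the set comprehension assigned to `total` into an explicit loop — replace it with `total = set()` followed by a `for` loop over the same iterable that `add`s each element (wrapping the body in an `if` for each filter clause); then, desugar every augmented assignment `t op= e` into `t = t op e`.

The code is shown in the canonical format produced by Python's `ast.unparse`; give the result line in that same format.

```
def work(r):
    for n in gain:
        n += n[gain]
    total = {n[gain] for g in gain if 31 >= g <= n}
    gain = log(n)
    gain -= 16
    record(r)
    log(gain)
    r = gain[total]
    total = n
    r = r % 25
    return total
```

for g in gain:

Transformed code:
def work(r):
    for n in gain:
        n = n + n[gain]
    total = set()
    for g in gain:
        if 31 >= g <= n:
            total.add(n[gain])
    gain = log(n)
    gain = gain - 16
    record(r)
    log(gain)
    r = gain[total]
    total = n
    r = r % 25
    return total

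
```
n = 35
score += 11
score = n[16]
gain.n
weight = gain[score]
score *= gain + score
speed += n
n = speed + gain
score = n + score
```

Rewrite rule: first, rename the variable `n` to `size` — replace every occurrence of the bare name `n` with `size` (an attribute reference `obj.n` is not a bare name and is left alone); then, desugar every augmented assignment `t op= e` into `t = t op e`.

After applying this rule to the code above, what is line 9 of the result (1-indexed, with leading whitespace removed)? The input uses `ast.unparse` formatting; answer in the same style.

score = size + score

Transformed code:
size = 35
score = score + 11
score = size[16]
gain.n
weight = gain[score]
score = score * (gain + score)
speed = speed + size
size = speed + gain
score = size + score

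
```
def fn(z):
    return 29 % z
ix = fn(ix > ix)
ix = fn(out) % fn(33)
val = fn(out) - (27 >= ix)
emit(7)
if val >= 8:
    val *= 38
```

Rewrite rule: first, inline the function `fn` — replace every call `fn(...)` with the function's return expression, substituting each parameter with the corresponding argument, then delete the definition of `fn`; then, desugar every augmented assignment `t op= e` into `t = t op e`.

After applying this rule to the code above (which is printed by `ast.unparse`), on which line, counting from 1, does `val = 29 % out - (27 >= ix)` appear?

3

Transformed code:
ix = 29 % (ix > ix)
ix = 29 % out % (29 % 33)
val = 29 % out - (27 >= ix)
emit(7)
if val >= 8:
    val = val * 38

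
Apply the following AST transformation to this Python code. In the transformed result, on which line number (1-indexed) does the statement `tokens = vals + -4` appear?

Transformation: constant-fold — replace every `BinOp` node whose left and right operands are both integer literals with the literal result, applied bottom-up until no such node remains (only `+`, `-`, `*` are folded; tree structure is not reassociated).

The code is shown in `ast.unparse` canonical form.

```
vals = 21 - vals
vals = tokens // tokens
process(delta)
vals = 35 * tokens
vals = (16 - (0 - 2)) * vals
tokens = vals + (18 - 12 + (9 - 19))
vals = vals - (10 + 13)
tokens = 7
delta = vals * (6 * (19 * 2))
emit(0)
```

6

Transformed code:
vals = 21 - vals
vals = tokens // tokens
process(delta)
vals = 35 * tokens
vals = 18 * vals
tokens = vals + -4
vals = vals - 23
tokens = 7
delta = vals * 228
emit(0)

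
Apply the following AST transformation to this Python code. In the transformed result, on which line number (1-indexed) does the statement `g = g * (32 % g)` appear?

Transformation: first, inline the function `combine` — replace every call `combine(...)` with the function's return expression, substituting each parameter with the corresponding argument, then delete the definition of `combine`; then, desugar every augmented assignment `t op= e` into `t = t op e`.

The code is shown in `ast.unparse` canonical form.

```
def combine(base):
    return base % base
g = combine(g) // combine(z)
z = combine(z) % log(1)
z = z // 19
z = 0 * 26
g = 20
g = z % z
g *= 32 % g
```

7

Transformed code:
g = g % g // (z % z)
z = z % z % log(1)
z = z // 19
z = 0 * 26
g = 20
g = z % z
g = g * (32 % g)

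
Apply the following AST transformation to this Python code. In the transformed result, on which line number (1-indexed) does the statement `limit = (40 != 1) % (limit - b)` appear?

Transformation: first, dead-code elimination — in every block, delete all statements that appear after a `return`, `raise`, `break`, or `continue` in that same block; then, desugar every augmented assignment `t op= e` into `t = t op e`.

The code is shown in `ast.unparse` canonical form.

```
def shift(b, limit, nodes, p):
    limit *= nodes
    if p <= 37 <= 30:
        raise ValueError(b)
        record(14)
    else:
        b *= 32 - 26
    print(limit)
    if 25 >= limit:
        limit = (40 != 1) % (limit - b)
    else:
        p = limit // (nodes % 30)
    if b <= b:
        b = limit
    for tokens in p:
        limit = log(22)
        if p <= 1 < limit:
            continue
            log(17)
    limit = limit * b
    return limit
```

9

Transformed code:
def shift(b, limit, nodes, p):
    limit = limit * nodes
    if p <= 37 <= 30:
        raise ValueError(b)
    else:
        b = b * (32 - 26)
    print(limit)
    if 25 >= limit:
        limit = (40 != 1) % (limit - b)
    else:
        p = limit // (nodes % 30)
    if b <= b:
        b = limit
    for tokens in p:
        limit = log(22)
        if p <= 1 < limit:
            continue
    limit = limit * b
    return limit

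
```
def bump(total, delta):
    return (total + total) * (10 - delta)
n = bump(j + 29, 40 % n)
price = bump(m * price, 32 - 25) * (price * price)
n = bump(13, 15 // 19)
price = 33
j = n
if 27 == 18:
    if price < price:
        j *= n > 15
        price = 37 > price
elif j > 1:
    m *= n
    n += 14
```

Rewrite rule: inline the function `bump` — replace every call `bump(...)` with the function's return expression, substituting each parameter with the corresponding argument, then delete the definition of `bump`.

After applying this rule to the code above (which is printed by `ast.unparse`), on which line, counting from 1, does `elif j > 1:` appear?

10

Transformed code:
n = (j + 29 + (j + 29)) * (10 - 40 % n)
price = (m * price + m * price) * (10 - (32 - 25)) * (price * price)
n = (13 + 13) * (10 - 15 // 19)
price = 33
j = n
if 27 == 18:
    if price < price:
        j *= n > 15
        price = 37 > price
elif j > 1:
    m *= n
    n += 14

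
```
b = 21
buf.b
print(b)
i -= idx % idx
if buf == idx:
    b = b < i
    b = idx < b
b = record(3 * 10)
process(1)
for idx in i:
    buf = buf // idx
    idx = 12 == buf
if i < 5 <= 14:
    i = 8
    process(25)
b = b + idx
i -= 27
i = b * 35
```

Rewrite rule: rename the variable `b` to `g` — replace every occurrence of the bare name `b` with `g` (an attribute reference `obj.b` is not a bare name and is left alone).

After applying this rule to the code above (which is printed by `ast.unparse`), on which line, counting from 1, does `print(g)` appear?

3

Transformed code:
g = 21
buf.b
print(g)
i -= idx % idx
if buf == idx:
    g = g < i
    g = idx < g
g = record(3 * 10)
process(1)
for idx in i:
    buf = buf // idx
    idx = 12 == buf
if i < 5 <= 14:
    i = 8
    process(25)
g = g + idx
i -= 27
i = g * 35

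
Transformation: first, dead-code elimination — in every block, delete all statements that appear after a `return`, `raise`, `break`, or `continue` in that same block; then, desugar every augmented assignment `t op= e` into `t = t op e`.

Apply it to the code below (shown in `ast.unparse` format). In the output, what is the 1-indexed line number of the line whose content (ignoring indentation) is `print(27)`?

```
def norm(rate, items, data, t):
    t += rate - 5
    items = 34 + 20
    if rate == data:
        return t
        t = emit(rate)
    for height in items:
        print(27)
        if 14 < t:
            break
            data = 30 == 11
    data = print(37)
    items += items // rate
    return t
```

7

Transformed code:
def norm(rate, items, data, t):
    t = t + (rate - 5)
    items = 34 + 20
    if rate == data:
        return t
    for height in items:
        print(27)
        if 14 < t:
            break
    data = print(37)
    items = items + items // rate
    return t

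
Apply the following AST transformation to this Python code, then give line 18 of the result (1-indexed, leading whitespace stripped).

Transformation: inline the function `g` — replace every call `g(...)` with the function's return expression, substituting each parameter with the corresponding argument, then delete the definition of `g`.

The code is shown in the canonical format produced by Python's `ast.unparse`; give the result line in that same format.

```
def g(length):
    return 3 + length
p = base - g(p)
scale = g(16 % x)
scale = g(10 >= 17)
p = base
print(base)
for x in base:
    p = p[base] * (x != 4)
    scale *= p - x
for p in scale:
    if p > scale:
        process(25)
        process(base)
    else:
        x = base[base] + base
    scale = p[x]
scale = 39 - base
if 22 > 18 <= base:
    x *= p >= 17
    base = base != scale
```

x *= p >= 17

Transformed code:
p = base - (3 + p)
scale = 3 + 16 % x
scale = 3 + (10 >= 17)
p = base
print(base)
for x in base:
    p = p[base] * (x != 4)
    scale *= p - x
for p in scale:
    if p > scale:
        process(25)
        process(base)
    else:
        x = base[base] + base
    scale = p[x]
scale = 39 - base
if 22 > 18 <= base:
    x *= p >= 17
    base = base != scale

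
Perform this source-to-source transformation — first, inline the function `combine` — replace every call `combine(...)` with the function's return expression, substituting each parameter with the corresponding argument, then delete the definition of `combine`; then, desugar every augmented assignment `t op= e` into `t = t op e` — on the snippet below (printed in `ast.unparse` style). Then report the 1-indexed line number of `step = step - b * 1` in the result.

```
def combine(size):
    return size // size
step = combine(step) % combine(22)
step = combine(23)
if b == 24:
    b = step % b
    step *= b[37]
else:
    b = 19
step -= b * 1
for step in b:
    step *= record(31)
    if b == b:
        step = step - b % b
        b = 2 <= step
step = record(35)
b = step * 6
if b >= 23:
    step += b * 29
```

Transformed code:
step = step // step % (22 // 22)
step = 23 // 23
if b == 24:
    b = step % b
    step = step * b[37]
else:
    b = 19
step = step - b * 1
for step in b:
    step = step * record(31)
    if b == b:
        step = step - b % b
        b = 2 <= step
step = record(35)
b = step * 6
if b >= 23:
    step = step + b * 29

8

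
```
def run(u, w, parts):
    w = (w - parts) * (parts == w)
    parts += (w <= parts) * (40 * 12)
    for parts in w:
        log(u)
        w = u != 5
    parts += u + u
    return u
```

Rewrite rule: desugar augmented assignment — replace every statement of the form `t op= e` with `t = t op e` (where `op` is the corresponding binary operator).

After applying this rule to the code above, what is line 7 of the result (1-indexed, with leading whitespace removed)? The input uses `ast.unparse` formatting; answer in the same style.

parts = parts + (u + u)

Transformed code:
def run(u, w, parts):
    w = (w - parts) * (parts == w)
    parts = parts + (w <= parts) * (40 * 12)
    for parts in w:
        log(u)
        w = u != 5
    parts = parts + (u + u)
    return u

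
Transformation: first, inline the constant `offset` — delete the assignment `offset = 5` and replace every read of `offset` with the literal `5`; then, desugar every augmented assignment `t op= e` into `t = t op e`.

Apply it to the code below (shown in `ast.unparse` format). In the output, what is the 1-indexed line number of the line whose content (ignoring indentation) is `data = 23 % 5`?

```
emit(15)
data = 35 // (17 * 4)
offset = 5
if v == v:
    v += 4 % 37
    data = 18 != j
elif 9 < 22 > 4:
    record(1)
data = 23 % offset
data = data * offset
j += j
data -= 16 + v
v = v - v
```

8

Transformed code:
emit(15)
data = 35 // (17 * 4)
if v == v:
    v = v + 4 % 37
    data = 18 != j
elif 9 < 22 > 4:
    record(1)
data = 23 % 5
data = data * 5
j = j + j
data = data - (16 + v)
v = v - v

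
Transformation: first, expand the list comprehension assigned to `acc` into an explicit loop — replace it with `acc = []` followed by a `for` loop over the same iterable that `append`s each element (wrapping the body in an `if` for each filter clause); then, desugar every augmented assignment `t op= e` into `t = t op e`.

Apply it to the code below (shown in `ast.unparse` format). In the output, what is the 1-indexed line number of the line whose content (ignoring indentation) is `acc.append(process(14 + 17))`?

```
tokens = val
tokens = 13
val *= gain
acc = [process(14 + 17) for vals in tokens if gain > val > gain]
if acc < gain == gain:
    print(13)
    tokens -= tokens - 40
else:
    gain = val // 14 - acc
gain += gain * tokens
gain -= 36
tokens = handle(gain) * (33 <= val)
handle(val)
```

Transformed code:
tokens = val
tokens = 13
val = val * gain
acc = []
for vals in tokens:
    if gain > val > gain:
        acc.append(process(14 + 17))
if acc < gain == gain:
    print(13)
    tokens = tokens - (tokens - 40)
else:
    gain = val // 14 - acc
gain = gain + gain * tokens
gain = gain - 36
tokens = handle(gain) * (33 <= val)
handle(val)

7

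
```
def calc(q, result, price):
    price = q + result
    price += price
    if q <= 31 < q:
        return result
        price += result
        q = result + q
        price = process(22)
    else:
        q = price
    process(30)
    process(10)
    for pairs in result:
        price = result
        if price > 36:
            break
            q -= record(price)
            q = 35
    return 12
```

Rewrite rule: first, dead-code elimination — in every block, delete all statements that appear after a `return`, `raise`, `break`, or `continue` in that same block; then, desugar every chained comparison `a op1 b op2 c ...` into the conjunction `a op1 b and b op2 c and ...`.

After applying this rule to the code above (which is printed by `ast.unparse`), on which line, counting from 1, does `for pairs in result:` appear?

10

Transformed code:
def calc(q, result, price):
    price = q + result
    price += price
    if q <= 31 and 31 < q:
        return result
    else:
        q = price
    process(30)
    process(10)
    for pairs in result:
        price = result
        if price > 36:
            break
    return 12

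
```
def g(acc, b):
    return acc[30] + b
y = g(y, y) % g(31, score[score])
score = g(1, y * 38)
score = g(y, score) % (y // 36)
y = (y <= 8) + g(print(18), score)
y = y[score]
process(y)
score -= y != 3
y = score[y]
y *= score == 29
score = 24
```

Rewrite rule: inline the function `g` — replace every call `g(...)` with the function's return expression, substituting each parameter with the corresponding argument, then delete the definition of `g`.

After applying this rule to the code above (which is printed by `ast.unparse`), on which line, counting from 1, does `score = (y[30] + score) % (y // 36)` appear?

3

Transformed code:
y = (y[30] + y) % (31[30] + score[score])
score = 1[30] + y * 38
score = (y[30] + score) % (y // 36)
y = (y <= 8) + (print(18)[30] + score)
y = y[score]
process(y)
score -= y != 3
y = score[y]
y *= score == 29
score = 24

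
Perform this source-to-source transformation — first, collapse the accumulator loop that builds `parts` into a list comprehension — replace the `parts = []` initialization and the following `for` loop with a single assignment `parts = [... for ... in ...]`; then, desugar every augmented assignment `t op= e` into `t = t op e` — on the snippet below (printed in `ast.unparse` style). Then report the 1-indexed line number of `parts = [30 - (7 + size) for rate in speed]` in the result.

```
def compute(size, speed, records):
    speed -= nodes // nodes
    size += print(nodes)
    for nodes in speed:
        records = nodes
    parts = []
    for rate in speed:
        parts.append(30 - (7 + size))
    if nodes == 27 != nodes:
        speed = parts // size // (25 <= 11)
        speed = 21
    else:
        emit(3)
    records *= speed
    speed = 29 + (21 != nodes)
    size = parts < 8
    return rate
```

Transformed code:
def compute(size, speed, records):
    speed = speed - nodes // nodes
    size = size + print(nodes)
    for nodes in speed:
        records = nodes
    parts = [30 - (7 + size) for rate in speed]
    if nodes == 27 != nodes:
        speed = parts // size // (25 <= 11)
        speed = 21
    else:
        emit(3)
    records = records * speed
    speed = 29 + (21 != nodes)
    size = parts < 8
    return rate

6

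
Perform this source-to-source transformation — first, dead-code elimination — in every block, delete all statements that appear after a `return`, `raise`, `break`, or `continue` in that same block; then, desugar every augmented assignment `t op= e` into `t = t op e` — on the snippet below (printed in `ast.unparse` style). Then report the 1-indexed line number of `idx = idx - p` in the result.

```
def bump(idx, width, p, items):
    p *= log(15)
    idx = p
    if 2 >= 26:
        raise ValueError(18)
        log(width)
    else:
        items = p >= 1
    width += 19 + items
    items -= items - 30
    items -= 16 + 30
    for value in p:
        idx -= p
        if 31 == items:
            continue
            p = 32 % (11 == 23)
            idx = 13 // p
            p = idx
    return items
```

Transformed code:
def bump(idx, width, p, items):
    p = p * log(15)
    idx = p
    if 2 >= 26:
        raise ValueError(18)
    else:
        items = p >= 1
    width = width + (19 + items)
    items = items - (items - 30)
    items = items - (16 + 30)
    for value in p:
        idx = idx - p
        if 31 == items:
            continue
    return items

12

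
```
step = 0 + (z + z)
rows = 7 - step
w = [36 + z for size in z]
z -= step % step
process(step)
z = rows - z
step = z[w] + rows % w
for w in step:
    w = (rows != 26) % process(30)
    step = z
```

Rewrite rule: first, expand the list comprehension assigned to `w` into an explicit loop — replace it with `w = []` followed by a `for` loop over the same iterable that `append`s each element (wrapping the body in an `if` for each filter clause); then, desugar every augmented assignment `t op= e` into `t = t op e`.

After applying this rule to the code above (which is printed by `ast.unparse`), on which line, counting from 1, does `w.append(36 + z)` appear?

5

Transformed code:
step = 0 + (z + z)
rows = 7 - step
w = []
for size in z:
    w.append(36 + z)
z = z - step % step
process(step)
z = rows - z
step = z[w] + rows % w
for w in step:
    w = (rows != 26) % process(30)
    step = z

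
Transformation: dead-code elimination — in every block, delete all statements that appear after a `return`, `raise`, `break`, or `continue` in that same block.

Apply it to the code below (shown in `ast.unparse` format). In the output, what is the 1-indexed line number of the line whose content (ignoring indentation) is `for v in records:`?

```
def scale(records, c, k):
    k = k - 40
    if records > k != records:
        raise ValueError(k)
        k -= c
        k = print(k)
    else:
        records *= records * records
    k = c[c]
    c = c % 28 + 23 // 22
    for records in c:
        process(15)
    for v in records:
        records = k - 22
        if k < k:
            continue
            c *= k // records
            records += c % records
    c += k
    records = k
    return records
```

Transformed code:
def scale(records, c, k):
    k = k - 40
    if records > k != records:
        raise ValueError(k)
    else:
        records *= records * records
    k = c[c]
    c = c % 28 + 23 // 22
    for records in c:
        process(15)
    for v in records:
        records = k - 22
        if k < k:
            continue
    c += k
    records = k
    return records

11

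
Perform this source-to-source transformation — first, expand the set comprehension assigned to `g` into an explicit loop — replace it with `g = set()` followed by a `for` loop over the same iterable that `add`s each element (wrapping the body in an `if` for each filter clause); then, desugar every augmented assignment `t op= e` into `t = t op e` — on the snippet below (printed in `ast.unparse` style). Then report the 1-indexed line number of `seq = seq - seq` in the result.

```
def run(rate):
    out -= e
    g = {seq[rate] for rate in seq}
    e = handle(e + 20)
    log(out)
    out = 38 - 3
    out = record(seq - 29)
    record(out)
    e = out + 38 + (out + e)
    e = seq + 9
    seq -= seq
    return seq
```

Transformed code:
def run(rate):
    out = out - e
    g = set()
    for rate in seq:
        g.add(seq[rate])
    e = handle(e + 20)
    log(out)
    out = 38 - 3
    out = record(seq - 29)
    record(out)
    e = out + 38 + (out + e)
    e = seq + 9
    seq = seq - seq
    return seq

13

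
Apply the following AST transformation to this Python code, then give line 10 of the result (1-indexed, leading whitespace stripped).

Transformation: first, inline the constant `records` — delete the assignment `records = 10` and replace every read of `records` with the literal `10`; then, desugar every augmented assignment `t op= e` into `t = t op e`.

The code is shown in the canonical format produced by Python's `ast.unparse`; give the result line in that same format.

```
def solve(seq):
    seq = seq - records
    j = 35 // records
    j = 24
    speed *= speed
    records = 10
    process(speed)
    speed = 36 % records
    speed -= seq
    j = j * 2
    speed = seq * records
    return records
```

speed = seq * 10

Transformed code:
def solve(seq):
    seq = seq - 10
    j = 35 // 10
    j = 24
    speed = speed * speed
    process(speed)
    speed = 36 % 10
    speed = speed - seq
    j = j * 2
    speed = seq * 10
    return 10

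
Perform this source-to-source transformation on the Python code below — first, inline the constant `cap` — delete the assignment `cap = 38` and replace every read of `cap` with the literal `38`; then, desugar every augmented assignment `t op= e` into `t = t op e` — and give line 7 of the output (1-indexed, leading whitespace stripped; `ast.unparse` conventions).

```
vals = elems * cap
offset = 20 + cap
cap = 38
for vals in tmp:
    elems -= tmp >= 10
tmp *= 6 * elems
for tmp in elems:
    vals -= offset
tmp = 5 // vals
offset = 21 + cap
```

vals = vals - offset

Transformed code:
vals = elems * 38
offset = 20 + 38
for vals in tmp:
    elems = elems - (tmp >= 10)
tmp = tmp * (6 * elems)
for tmp in elems:
    vals = vals - offset
tmp = 5 // vals
offset = 21 + 38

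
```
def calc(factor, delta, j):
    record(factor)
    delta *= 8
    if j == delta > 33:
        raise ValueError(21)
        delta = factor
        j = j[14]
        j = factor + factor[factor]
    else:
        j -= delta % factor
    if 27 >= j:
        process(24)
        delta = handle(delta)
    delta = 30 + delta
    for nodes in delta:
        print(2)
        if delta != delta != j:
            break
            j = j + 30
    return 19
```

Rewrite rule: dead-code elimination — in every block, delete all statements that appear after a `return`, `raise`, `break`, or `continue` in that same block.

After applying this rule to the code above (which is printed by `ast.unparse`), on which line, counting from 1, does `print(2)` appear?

Transformed code:
def calc(factor, delta, j):
    record(factor)
    delta *= 8
    if j == delta > 33:
        raise ValueError(21)
    else:
        j -= delta % factor
    if 27 >= j:
        process(24)
        delta = handle(delta)
    delta = 30 + delta
    for nodes in delta:
        print(2)
        if delta != delta != j:
            break
    return 19

13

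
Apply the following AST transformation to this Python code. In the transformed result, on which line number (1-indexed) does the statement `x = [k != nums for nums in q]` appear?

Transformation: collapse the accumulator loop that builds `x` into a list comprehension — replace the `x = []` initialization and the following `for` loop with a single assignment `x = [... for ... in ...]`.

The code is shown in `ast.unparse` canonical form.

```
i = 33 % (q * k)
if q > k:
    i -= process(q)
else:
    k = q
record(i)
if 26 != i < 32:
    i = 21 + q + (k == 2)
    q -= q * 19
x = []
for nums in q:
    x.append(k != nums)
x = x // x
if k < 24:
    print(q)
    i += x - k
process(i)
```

10

Transformed code:
i = 33 % (q * k)
if q > k:
    i -= process(q)
else:
    k = q
record(i)
if 26 != i < 32:
    i = 21 + q + (k == 2)
    q -= q * 19
x = [k != nums for nums in q]
x = x // x
if k < 24:
    print(q)
    i += x - k
process(i)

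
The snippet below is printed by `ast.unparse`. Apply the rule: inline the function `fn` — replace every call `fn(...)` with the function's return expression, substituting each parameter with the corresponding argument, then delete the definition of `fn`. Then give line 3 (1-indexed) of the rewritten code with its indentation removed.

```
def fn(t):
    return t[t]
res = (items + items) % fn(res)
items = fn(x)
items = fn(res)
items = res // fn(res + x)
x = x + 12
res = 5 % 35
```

items = res[res]

Transformed code:
res = (items + items) % res[res]
items = x[x]
items = res[res]
items = res // (res + x)[res + x]
x = x + 12
res = 5 % 35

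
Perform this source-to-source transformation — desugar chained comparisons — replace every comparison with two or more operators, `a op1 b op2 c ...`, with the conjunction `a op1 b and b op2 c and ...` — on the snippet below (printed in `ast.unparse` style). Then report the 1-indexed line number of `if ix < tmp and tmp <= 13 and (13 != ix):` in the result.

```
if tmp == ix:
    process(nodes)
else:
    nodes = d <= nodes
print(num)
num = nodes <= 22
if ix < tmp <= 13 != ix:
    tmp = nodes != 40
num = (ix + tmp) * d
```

Transformed code:
if tmp == ix:
    process(nodes)
else:
    nodes = d <= nodes
print(num)
num = nodes <= 22
if ix < tmp and tmp <= 13 and (13 != ix):
    tmp = nodes != 40
num = (ix + tmp) * d

7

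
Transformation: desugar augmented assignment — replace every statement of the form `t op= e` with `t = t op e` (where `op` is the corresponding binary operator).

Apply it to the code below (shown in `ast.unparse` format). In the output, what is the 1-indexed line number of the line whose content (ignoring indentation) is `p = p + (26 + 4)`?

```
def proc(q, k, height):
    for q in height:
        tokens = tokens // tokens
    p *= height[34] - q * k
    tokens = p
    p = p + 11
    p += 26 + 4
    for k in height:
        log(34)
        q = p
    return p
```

7

Transformed code:
def proc(q, k, height):
    for q in height:
        tokens = tokens // tokens
    p = p * (height[34] - q * k)
    tokens = p
    p = p + 11
    p = p + (26 + 4)
    for k in height:
        log(34)
        q = p
    return p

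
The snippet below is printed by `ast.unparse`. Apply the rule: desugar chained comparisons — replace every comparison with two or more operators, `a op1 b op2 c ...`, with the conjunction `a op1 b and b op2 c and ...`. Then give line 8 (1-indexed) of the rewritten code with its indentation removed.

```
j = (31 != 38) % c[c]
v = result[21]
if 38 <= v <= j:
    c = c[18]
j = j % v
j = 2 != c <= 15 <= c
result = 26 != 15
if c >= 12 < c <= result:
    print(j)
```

Transformed code:
j = (31 != 38) % c[c]
v = result[21]
if 38 <= v and v <= j:
    c = c[18]
j = j % v
j = 2 != c and c <= 15 and (15 <= c)
result = 26 != 15
if c >= 12 and 12 < c and (c <= result):
    print(j)

if c >= 12 and 12 < c and (c <= result):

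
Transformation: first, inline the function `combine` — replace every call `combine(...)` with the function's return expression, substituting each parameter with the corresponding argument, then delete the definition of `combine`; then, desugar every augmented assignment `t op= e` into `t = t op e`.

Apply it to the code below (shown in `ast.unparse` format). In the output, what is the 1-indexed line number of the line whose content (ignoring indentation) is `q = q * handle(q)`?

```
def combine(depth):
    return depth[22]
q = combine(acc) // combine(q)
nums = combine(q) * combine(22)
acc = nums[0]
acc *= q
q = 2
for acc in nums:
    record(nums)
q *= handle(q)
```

8

Transformed code:
q = acc[22] // q[22]
nums = q[22] * 22[22]
acc = nums[0]
acc = acc * q
q = 2
for acc in nums:
    record(nums)
q = q * handle(q)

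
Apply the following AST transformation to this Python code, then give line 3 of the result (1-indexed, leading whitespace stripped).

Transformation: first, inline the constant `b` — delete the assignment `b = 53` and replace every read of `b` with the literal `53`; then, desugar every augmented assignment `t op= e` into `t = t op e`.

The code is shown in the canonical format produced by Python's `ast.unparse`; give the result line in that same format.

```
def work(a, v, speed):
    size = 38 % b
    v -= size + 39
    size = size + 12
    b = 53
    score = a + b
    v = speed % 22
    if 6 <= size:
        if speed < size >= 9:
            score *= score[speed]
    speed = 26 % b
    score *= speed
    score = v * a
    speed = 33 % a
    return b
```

v = v - (size + 39)

Transformed code:
def work(a, v, speed):
    size = 38 % 53
    v = v - (size + 39)
    size = size + 12
    score = a + 53
    v = speed % 22
    if 6 <= size:
        if speed < size >= 9:
            score = score * score[speed]
    speed = 26 % 53
    score = score * speed
    score = v * a
    speed = 33 % a
    return 53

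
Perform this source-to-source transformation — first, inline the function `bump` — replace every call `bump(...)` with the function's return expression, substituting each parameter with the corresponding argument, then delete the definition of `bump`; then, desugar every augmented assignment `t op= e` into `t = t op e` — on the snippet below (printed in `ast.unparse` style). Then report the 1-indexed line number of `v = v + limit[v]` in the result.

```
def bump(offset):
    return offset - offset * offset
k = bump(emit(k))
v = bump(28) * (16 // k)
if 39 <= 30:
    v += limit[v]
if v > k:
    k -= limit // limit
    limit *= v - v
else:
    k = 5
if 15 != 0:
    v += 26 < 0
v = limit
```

4

Transformed code:
k = emit(k) - emit(k) * emit(k)
v = (28 - 28 * 28) * (16 // k)
if 39 <= 30:
    v = v + limit[v]
if v > k:
    k = k - limit // limit
    limit = limit * (v - v)
else:
    k = 5
if 15 != 0:
    v = v + (26 < 0)
v = limit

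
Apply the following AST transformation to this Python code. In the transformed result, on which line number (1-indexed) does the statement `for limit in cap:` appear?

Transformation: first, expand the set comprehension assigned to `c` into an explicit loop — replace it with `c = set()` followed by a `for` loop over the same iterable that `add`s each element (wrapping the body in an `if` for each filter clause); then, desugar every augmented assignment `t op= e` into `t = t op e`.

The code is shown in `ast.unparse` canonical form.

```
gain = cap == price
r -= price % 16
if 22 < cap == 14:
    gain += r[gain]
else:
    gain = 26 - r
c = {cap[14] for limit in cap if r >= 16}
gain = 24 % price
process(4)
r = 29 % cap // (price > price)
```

Transformed code:
gain = cap == price
r = r - price % 16
if 22 < cap == 14:
    gain = gain + r[gain]
else:
    gain = 26 - r
c = set()
for limit in cap:
    if r >= 16:
        c.add(cap[14])
gain = 24 % price
process(4)
r = 29 % cap // (price > price)

8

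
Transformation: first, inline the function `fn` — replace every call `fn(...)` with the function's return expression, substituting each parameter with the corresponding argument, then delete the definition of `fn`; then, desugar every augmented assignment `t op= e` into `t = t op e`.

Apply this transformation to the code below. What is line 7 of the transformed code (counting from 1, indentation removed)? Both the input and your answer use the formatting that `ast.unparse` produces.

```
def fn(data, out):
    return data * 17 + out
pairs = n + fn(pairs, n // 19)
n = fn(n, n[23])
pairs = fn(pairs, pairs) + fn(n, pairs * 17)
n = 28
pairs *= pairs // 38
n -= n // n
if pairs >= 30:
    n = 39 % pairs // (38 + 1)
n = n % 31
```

if pairs >= 30:

Transformed code:
pairs = n + (pairs * 17 + n // 19)
n = n * 17 + n[23]
pairs = pairs * 17 + pairs + (n * 17 + pairs * 17)
n = 28
pairs = pairs * (pairs // 38)
n = n - n // n
if pairs >= 30:
    n = 39 % pairs // (38 + 1)
n = n % 31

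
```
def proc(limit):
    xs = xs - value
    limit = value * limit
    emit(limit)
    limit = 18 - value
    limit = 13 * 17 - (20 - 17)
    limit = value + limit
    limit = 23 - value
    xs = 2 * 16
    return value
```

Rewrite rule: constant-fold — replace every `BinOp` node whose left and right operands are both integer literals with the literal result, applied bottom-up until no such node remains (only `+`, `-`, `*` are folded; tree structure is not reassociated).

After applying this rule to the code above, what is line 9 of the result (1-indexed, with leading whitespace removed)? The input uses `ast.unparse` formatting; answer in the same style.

Transformed code:
def proc(limit):
    xs = xs - value
    limit = value * limit
    emit(limit)
    limit = 18 - value
    limit = 218
    limit = value + limit
    limit = 23 - value
    xs = 32
    return value

xs = 32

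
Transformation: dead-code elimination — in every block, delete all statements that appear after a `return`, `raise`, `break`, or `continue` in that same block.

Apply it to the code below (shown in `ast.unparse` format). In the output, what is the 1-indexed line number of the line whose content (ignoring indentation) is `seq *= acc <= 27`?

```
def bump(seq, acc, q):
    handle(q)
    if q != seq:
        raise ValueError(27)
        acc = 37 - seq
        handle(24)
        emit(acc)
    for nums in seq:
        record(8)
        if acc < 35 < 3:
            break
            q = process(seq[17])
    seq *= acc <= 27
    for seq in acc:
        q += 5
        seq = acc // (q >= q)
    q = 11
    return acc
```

Transformed code:
def bump(seq, acc, q):
    handle(q)
    if q != seq:
        raise ValueError(27)
    for nums in seq:
        record(8)
        if acc < 35 < 3:
            break
    seq *= acc <= 27
    for seq in acc:
        q += 5
        seq = acc // (q >= q)
    q = 11
    return acc

9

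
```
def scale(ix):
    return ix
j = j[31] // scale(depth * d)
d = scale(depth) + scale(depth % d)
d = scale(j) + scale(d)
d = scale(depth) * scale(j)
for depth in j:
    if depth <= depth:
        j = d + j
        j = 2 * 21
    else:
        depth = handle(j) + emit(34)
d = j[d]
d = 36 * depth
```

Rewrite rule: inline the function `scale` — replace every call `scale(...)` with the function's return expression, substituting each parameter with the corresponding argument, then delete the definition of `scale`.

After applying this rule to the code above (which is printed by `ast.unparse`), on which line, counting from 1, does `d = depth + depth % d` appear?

2

Transformed code:
j = j[31] // (depth * d)
d = depth + depth % d
d = j + d
d = depth * j
for depth in j:
    if depth <= depth:
        j = d + j
        j = 2 * 21
    else:
        depth = handle(j) + emit(34)
d = j[d]
d = 36 * depth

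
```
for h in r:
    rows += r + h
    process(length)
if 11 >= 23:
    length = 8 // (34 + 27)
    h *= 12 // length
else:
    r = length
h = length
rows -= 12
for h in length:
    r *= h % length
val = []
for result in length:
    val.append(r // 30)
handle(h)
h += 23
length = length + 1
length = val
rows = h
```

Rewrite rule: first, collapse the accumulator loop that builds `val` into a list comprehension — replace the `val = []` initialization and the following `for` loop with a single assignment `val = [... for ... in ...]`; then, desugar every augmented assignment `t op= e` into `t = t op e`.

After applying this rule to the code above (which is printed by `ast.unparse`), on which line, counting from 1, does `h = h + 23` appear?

Transformed code:
for h in r:
    rows = rows + (r + h)
    process(length)
if 11 >= 23:
    length = 8 // (34 + 27)
    h = h * (12 // length)
else:
    r = length
h = length
rows = rows - 12
for h in length:
    r = r * (h % length)
val = [r // 30 for result in length]
handle(h)
h = h + 23
length = length + 1
length = val
rows = h

15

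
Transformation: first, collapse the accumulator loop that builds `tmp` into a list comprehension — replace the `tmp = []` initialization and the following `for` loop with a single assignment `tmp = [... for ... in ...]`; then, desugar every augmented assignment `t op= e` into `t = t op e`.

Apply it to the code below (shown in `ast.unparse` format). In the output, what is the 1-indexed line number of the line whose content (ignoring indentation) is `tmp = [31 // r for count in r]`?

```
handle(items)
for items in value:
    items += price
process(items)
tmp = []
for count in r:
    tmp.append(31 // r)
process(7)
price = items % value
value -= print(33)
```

5

Transformed code:
handle(items)
for items in value:
    items = items + price
process(items)
tmp = [31 // r for count in r]
process(7)
price = items % value
value = value - print(33)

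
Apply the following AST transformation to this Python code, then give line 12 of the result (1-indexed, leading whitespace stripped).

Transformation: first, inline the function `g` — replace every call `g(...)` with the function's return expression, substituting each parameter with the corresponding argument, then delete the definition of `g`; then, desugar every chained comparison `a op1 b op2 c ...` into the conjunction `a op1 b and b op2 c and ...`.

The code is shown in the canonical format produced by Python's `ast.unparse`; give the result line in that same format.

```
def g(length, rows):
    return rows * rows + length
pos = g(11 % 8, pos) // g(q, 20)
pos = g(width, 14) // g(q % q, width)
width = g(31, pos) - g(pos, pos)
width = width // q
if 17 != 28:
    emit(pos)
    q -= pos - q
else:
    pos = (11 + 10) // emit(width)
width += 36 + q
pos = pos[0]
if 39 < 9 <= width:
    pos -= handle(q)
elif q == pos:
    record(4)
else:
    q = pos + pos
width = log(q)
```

if 39 < 9 and 9 <= width:

Transformed code:
pos = (pos * pos + 11 % 8) // (20 * 20 + q)
pos = (14 * 14 + width) // (width * width + q % q)
width = pos * pos + 31 - (pos * pos + pos)
width = width // q
if 17 != 28:
    emit(pos)
    q -= pos - q
else:
    pos = (11 + 10) // emit(width)
width += 36 + q
pos = pos[0]
if 39 < 9 and 9 <= width:
    pos -= handle(q)
elif q == pos:
    record(4)
else:
    q = pos + pos
width = log(q)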